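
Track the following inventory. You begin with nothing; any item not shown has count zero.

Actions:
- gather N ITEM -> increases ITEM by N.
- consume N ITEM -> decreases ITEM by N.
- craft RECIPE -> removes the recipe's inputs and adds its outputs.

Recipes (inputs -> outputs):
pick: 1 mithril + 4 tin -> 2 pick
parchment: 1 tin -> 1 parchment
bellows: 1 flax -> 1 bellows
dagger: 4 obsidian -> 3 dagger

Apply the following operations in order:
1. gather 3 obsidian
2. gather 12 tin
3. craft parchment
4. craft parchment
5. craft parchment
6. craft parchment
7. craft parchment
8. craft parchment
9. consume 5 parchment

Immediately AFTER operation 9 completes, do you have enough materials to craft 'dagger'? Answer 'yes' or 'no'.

Answer: no

Derivation:
After 1 (gather 3 obsidian): obsidian=3
After 2 (gather 12 tin): obsidian=3 tin=12
After 3 (craft parchment): obsidian=3 parchment=1 tin=11
After 4 (craft parchment): obsidian=3 parchment=2 tin=10
After 5 (craft parchment): obsidian=3 parchment=3 tin=9
After 6 (craft parchment): obsidian=3 parchment=4 tin=8
After 7 (craft parchment): obsidian=3 parchment=5 tin=7
After 8 (craft parchment): obsidian=3 parchment=6 tin=6
After 9 (consume 5 parchment): obsidian=3 parchment=1 tin=6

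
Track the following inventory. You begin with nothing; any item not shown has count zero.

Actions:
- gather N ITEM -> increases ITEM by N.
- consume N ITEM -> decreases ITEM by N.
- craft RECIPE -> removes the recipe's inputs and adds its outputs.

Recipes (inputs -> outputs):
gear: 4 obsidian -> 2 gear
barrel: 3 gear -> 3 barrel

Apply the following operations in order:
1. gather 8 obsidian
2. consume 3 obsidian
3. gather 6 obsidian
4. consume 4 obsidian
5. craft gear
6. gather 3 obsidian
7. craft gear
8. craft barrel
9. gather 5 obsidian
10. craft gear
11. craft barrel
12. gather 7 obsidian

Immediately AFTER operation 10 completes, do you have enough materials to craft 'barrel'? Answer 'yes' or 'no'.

After 1 (gather 8 obsidian): obsidian=8
After 2 (consume 3 obsidian): obsidian=5
After 3 (gather 6 obsidian): obsidian=11
After 4 (consume 4 obsidian): obsidian=7
After 5 (craft gear): gear=2 obsidian=3
After 6 (gather 3 obsidian): gear=2 obsidian=6
After 7 (craft gear): gear=4 obsidian=2
After 8 (craft barrel): barrel=3 gear=1 obsidian=2
After 9 (gather 5 obsidian): barrel=3 gear=1 obsidian=7
After 10 (craft gear): barrel=3 gear=3 obsidian=3

Answer: yes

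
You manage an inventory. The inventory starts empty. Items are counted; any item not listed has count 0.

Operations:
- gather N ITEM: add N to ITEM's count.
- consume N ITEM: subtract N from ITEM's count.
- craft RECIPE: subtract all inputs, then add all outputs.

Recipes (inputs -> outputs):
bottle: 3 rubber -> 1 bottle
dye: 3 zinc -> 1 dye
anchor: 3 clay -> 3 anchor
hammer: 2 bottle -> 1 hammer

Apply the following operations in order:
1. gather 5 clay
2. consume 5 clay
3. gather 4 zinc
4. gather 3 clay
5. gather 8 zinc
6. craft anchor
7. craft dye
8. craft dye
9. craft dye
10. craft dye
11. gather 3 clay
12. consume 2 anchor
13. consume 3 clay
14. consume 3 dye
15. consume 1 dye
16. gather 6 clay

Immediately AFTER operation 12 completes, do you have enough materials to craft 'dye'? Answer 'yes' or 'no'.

Answer: no

Derivation:
After 1 (gather 5 clay): clay=5
After 2 (consume 5 clay): (empty)
After 3 (gather 4 zinc): zinc=4
After 4 (gather 3 clay): clay=3 zinc=4
After 5 (gather 8 zinc): clay=3 zinc=12
After 6 (craft anchor): anchor=3 zinc=12
After 7 (craft dye): anchor=3 dye=1 zinc=9
After 8 (craft dye): anchor=3 dye=2 zinc=6
After 9 (craft dye): anchor=3 dye=3 zinc=3
After 10 (craft dye): anchor=3 dye=4
After 11 (gather 3 clay): anchor=3 clay=3 dye=4
After 12 (consume 2 anchor): anchor=1 clay=3 dye=4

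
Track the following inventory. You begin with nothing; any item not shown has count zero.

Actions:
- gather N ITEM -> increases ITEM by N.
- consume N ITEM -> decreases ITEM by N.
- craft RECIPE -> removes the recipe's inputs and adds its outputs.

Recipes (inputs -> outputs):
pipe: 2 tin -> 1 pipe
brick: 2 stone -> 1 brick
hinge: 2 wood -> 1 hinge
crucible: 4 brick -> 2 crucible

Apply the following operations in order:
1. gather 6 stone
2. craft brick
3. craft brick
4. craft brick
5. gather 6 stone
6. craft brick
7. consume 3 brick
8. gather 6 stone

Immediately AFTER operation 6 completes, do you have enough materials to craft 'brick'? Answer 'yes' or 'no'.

After 1 (gather 6 stone): stone=6
After 2 (craft brick): brick=1 stone=4
After 3 (craft brick): brick=2 stone=2
After 4 (craft brick): brick=3
After 5 (gather 6 stone): brick=3 stone=6
After 6 (craft brick): brick=4 stone=4

Answer: yes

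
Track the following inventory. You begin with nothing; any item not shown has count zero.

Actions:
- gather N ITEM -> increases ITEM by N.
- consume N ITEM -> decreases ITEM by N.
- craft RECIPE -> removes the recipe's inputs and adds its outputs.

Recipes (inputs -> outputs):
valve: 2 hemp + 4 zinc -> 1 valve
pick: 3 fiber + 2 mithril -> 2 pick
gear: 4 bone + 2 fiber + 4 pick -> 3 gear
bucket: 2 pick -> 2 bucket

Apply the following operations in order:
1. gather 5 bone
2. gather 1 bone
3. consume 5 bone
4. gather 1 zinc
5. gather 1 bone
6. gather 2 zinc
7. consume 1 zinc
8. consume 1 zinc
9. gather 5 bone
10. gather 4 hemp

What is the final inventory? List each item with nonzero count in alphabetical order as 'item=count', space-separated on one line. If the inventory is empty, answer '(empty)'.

After 1 (gather 5 bone): bone=5
After 2 (gather 1 bone): bone=6
After 3 (consume 5 bone): bone=1
After 4 (gather 1 zinc): bone=1 zinc=1
After 5 (gather 1 bone): bone=2 zinc=1
After 6 (gather 2 zinc): bone=2 zinc=3
After 7 (consume 1 zinc): bone=2 zinc=2
After 8 (consume 1 zinc): bone=2 zinc=1
After 9 (gather 5 bone): bone=7 zinc=1
After 10 (gather 4 hemp): bone=7 hemp=4 zinc=1

Answer: bone=7 hemp=4 zinc=1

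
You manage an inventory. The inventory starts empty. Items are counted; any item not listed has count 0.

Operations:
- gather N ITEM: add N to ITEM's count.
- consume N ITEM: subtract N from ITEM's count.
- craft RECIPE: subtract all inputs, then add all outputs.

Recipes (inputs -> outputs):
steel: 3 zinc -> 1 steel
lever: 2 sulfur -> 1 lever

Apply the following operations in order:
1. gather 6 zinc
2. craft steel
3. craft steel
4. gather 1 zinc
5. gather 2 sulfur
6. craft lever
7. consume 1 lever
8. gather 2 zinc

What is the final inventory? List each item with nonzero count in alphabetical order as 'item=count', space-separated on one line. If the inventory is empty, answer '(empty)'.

Answer: steel=2 zinc=3

Derivation:
After 1 (gather 6 zinc): zinc=6
After 2 (craft steel): steel=1 zinc=3
After 3 (craft steel): steel=2
After 4 (gather 1 zinc): steel=2 zinc=1
After 5 (gather 2 sulfur): steel=2 sulfur=2 zinc=1
After 6 (craft lever): lever=1 steel=2 zinc=1
After 7 (consume 1 lever): steel=2 zinc=1
After 8 (gather 2 zinc): steel=2 zinc=3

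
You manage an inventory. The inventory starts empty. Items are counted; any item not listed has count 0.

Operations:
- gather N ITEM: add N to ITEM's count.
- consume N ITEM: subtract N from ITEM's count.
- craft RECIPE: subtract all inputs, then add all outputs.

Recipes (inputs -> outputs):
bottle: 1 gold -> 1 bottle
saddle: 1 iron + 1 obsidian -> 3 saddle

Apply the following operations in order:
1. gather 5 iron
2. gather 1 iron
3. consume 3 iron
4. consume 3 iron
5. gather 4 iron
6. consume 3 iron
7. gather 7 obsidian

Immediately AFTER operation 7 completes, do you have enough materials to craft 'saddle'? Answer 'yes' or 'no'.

After 1 (gather 5 iron): iron=5
After 2 (gather 1 iron): iron=6
After 3 (consume 3 iron): iron=3
After 4 (consume 3 iron): (empty)
After 5 (gather 4 iron): iron=4
After 6 (consume 3 iron): iron=1
After 7 (gather 7 obsidian): iron=1 obsidian=7

Answer: yes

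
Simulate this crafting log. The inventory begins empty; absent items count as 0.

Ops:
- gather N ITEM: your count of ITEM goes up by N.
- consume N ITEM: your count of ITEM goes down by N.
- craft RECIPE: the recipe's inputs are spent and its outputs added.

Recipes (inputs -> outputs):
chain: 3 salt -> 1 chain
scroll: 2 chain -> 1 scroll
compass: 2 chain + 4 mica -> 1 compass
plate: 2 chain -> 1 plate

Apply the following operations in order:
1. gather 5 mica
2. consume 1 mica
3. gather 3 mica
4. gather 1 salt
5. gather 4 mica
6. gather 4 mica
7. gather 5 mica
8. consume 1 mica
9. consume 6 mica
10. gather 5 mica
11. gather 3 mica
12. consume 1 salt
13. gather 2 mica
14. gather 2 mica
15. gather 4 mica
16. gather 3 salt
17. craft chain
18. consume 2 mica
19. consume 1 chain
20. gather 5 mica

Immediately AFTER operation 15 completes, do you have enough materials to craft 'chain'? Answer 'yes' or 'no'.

After 1 (gather 5 mica): mica=5
After 2 (consume 1 mica): mica=4
After 3 (gather 3 mica): mica=7
After 4 (gather 1 salt): mica=7 salt=1
After 5 (gather 4 mica): mica=11 salt=1
After 6 (gather 4 mica): mica=15 salt=1
After 7 (gather 5 mica): mica=20 salt=1
After 8 (consume 1 mica): mica=19 salt=1
After 9 (consume 6 mica): mica=13 salt=1
After 10 (gather 5 mica): mica=18 salt=1
After 11 (gather 3 mica): mica=21 salt=1
After 12 (consume 1 salt): mica=21
After 13 (gather 2 mica): mica=23
After 14 (gather 2 mica): mica=25
After 15 (gather 4 mica): mica=29

Answer: no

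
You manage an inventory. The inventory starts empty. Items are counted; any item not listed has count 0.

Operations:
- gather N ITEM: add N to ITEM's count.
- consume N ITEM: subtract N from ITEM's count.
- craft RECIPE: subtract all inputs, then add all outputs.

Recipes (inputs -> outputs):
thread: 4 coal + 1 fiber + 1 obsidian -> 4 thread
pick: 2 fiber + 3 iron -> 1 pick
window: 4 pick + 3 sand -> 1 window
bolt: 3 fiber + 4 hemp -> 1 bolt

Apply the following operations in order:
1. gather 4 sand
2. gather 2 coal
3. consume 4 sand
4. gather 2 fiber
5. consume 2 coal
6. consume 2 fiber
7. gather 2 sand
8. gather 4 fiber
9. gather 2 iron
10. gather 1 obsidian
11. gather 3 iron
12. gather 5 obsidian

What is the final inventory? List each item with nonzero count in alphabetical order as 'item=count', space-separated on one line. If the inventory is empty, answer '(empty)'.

Answer: fiber=4 iron=5 obsidian=6 sand=2

Derivation:
After 1 (gather 4 sand): sand=4
After 2 (gather 2 coal): coal=2 sand=4
After 3 (consume 4 sand): coal=2
After 4 (gather 2 fiber): coal=2 fiber=2
After 5 (consume 2 coal): fiber=2
After 6 (consume 2 fiber): (empty)
After 7 (gather 2 sand): sand=2
After 8 (gather 4 fiber): fiber=4 sand=2
After 9 (gather 2 iron): fiber=4 iron=2 sand=2
After 10 (gather 1 obsidian): fiber=4 iron=2 obsidian=1 sand=2
After 11 (gather 3 iron): fiber=4 iron=5 obsidian=1 sand=2
After 12 (gather 5 obsidian): fiber=4 iron=5 obsidian=6 sand=2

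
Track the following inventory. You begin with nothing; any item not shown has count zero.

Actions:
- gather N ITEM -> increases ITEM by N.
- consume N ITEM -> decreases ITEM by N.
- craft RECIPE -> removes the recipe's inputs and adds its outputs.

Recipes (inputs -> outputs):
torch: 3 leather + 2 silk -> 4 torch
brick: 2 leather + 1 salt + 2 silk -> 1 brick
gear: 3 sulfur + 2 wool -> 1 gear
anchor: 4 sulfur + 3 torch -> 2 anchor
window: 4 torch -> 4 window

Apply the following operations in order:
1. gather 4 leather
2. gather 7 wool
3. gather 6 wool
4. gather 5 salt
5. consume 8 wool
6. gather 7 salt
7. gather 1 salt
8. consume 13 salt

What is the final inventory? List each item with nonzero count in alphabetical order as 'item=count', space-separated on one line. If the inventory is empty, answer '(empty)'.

Answer: leather=4 wool=5

Derivation:
After 1 (gather 4 leather): leather=4
After 2 (gather 7 wool): leather=4 wool=7
After 3 (gather 6 wool): leather=4 wool=13
After 4 (gather 5 salt): leather=4 salt=5 wool=13
After 5 (consume 8 wool): leather=4 salt=5 wool=5
After 6 (gather 7 salt): leather=4 salt=12 wool=5
After 7 (gather 1 salt): leather=4 salt=13 wool=5
After 8 (consume 13 salt): leather=4 wool=5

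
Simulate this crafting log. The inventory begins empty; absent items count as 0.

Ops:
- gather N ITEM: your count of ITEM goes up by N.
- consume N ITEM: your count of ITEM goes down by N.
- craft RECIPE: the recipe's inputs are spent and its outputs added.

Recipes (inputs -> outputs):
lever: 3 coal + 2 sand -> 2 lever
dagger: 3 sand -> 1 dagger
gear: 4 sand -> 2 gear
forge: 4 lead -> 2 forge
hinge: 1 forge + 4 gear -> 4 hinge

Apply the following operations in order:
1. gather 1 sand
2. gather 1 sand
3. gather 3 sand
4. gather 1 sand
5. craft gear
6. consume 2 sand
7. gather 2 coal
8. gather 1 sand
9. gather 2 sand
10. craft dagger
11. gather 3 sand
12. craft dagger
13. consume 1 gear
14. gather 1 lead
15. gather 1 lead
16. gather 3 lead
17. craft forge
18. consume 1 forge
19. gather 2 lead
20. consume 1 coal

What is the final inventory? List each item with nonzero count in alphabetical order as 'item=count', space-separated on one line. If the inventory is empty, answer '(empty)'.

After 1 (gather 1 sand): sand=1
After 2 (gather 1 sand): sand=2
After 3 (gather 3 sand): sand=5
After 4 (gather 1 sand): sand=6
After 5 (craft gear): gear=2 sand=2
After 6 (consume 2 sand): gear=2
After 7 (gather 2 coal): coal=2 gear=2
After 8 (gather 1 sand): coal=2 gear=2 sand=1
After 9 (gather 2 sand): coal=2 gear=2 sand=3
After 10 (craft dagger): coal=2 dagger=1 gear=2
After 11 (gather 3 sand): coal=2 dagger=1 gear=2 sand=3
After 12 (craft dagger): coal=2 dagger=2 gear=2
After 13 (consume 1 gear): coal=2 dagger=2 gear=1
After 14 (gather 1 lead): coal=2 dagger=2 gear=1 lead=1
After 15 (gather 1 lead): coal=2 dagger=2 gear=1 lead=2
After 16 (gather 3 lead): coal=2 dagger=2 gear=1 lead=5
After 17 (craft forge): coal=2 dagger=2 forge=2 gear=1 lead=1
After 18 (consume 1 forge): coal=2 dagger=2 forge=1 gear=1 lead=1
After 19 (gather 2 lead): coal=2 dagger=2 forge=1 gear=1 lead=3
After 20 (consume 1 coal): coal=1 dagger=2 forge=1 gear=1 lead=3

Answer: coal=1 dagger=2 forge=1 gear=1 lead=3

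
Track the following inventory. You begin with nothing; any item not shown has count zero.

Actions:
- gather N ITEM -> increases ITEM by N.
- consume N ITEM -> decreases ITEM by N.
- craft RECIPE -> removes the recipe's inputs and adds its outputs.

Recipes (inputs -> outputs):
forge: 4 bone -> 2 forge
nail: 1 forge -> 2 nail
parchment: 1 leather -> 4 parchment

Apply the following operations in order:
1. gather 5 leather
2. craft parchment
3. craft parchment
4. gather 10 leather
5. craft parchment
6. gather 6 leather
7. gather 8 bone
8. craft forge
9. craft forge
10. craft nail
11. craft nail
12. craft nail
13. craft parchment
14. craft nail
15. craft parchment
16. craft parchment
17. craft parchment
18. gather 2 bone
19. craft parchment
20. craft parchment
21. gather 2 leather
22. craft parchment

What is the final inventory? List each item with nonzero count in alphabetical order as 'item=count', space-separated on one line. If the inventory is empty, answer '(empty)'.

Answer: bone=2 leather=13 nail=8 parchment=40

Derivation:
After 1 (gather 5 leather): leather=5
After 2 (craft parchment): leather=4 parchment=4
After 3 (craft parchment): leather=3 parchment=8
After 4 (gather 10 leather): leather=13 parchment=8
After 5 (craft parchment): leather=12 parchment=12
After 6 (gather 6 leather): leather=18 parchment=12
After 7 (gather 8 bone): bone=8 leather=18 parchment=12
After 8 (craft forge): bone=4 forge=2 leather=18 parchment=12
After 9 (craft forge): forge=4 leather=18 parchment=12
After 10 (craft nail): forge=3 leather=18 nail=2 parchment=12
After 11 (craft nail): forge=2 leather=18 nail=4 parchment=12
After 12 (craft nail): forge=1 leather=18 nail=6 parchment=12
After 13 (craft parchment): forge=1 leather=17 nail=6 parchment=16
After 14 (craft nail): leather=17 nail=8 parchment=16
After 15 (craft parchment): leather=16 nail=8 parchment=20
After 16 (craft parchment): leather=15 nail=8 parchment=24
After 17 (craft parchment): leather=14 nail=8 parchment=28
After 18 (gather 2 bone): bone=2 leather=14 nail=8 parchment=28
After 19 (craft parchment): bone=2 leather=13 nail=8 parchment=32
After 20 (craft parchment): bone=2 leather=12 nail=8 parchment=36
After 21 (gather 2 leather): bone=2 leather=14 nail=8 parchment=36
After 22 (craft parchment): bone=2 leather=13 nail=8 parchment=40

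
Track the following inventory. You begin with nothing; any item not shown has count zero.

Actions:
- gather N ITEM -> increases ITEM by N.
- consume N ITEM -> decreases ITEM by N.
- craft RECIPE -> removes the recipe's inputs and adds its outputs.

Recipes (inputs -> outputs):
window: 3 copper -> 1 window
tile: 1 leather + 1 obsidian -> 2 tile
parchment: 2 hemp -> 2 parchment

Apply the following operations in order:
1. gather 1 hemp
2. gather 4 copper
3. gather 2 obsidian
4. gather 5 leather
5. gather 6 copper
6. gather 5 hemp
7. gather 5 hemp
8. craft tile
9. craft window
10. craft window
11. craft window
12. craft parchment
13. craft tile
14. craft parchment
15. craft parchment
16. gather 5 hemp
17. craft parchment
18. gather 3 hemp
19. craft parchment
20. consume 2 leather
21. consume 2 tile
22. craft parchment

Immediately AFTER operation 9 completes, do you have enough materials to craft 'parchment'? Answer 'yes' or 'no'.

After 1 (gather 1 hemp): hemp=1
After 2 (gather 4 copper): copper=4 hemp=1
After 3 (gather 2 obsidian): copper=4 hemp=1 obsidian=2
After 4 (gather 5 leather): copper=4 hemp=1 leather=5 obsidian=2
After 5 (gather 6 copper): copper=10 hemp=1 leather=5 obsidian=2
After 6 (gather 5 hemp): copper=10 hemp=6 leather=5 obsidian=2
After 7 (gather 5 hemp): copper=10 hemp=11 leather=5 obsidian=2
After 8 (craft tile): copper=10 hemp=11 leather=4 obsidian=1 tile=2
After 9 (craft window): copper=7 hemp=11 leather=4 obsidian=1 tile=2 window=1

Answer: yes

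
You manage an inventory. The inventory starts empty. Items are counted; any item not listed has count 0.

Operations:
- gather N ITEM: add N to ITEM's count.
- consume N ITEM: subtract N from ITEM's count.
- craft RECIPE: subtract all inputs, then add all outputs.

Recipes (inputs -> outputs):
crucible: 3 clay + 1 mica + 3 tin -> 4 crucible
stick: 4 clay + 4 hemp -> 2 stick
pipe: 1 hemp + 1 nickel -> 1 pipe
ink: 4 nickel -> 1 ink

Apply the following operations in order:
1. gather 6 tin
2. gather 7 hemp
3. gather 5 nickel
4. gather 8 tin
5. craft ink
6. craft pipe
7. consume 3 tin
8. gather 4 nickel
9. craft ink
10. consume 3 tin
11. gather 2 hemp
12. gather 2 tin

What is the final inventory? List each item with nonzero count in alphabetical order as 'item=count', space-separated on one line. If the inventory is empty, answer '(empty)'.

After 1 (gather 6 tin): tin=6
After 2 (gather 7 hemp): hemp=7 tin=6
After 3 (gather 5 nickel): hemp=7 nickel=5 tin=6
After 4 (gather 8 tin): hemp=7 nickel=5 tin=14
After 5 (craft ink): hemp=7 ink=1 nickel=1 tin=14
After 6 (craft pipe): hemp=6 ink=1 pipe=1 tin=14
After 7 (consume 3 tin): hemp=6 ink=1 pipe=1 tin=11
After 8 (gather 4 nickel): hemp=6 ink=1 nickel=4 pipe=1 tin=11
After 9 (craft ink): hemp=6 ink=2 pipe=1 tin=11
After 10 (consume 3 tin): hemp=6 ink=2 pipe=1 tin=8
After 11 (gather 2 hemp): hemp=8 ink=2 pipe=1 tin=8
After 12 (gather 2 tin): hemp=8 ink=2 pipe=1 tin=10

Answer: hemp=8 ink=2 pipe=1 tin=10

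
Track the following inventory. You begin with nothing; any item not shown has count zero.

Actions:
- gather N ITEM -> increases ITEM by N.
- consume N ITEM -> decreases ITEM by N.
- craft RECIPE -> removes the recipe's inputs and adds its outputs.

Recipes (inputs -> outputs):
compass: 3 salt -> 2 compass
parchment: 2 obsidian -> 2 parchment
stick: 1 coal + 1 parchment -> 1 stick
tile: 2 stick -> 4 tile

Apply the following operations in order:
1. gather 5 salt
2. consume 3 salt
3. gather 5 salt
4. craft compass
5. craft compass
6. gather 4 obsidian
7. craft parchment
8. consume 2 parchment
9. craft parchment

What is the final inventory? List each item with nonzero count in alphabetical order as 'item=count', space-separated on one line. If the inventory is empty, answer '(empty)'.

Answer: compass=4 parchment=2 salt=1

Derivation:
After 1 (gather 5 salt): salt=5
After 2 (consume 3 salt): salt=2
After 3 (gather 5 salt): salt=7
After 4 (craft compass): compass=2 salt=4
After 5 (craft compass): compass=4 salt=1
After 6 (gather 4 obsidian): compass=4 obsidian=4 salt=1
After 7 (craft parchment): compass=4 obsidian=2 parchment=2 salt=1
After 8 (consume 2 parchment): compass=4 obsidian=2 salt=1
After 9 (craft parchment): compass=4 parchment=2 salt=1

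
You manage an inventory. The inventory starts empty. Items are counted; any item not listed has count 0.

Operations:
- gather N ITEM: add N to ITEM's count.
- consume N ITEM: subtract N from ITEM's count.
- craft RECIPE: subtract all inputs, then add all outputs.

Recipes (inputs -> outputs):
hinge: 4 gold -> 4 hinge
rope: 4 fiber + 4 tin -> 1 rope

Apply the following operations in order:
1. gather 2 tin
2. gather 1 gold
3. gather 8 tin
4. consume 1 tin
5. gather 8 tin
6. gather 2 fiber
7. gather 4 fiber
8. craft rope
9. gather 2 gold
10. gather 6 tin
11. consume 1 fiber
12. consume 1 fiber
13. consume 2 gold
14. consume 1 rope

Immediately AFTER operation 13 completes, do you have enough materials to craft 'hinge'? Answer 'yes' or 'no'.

Answer: no

Derivation:
After 1 (gather 2 tin): tin=2
After 2 (gather 1 gold): gold=1 tin=2
After 3 (gather 8 tin): gold=1 tin=10
After 4 (consume 1 tin): gold=1 tin=9
After 5 (gather 8 tin): gold=1 tin=17
After 6 (gather 2 fiber): fiber=2 gold=1 tin=17
After 7 (gather 4 fiber): fiber=6 gold=1 tin=17
After 8 (craft rope): fiber=2 gold=1 rope=1 tin=13
After 9 (gather 2 gold): fiber=2 gold=3 rope=1 tin=13
After 10 (gather 6 tin): fiber=2 gold=3 rope=1 tin=19
After 11 (consume 1 fiber): fiber=1 gold=3 rope=1 tin=19
After 12 (consume 1 fiber): gold=3 rope=1 tin=19
After 13 (consume 2 gold): gold=1 rope=1 tin=19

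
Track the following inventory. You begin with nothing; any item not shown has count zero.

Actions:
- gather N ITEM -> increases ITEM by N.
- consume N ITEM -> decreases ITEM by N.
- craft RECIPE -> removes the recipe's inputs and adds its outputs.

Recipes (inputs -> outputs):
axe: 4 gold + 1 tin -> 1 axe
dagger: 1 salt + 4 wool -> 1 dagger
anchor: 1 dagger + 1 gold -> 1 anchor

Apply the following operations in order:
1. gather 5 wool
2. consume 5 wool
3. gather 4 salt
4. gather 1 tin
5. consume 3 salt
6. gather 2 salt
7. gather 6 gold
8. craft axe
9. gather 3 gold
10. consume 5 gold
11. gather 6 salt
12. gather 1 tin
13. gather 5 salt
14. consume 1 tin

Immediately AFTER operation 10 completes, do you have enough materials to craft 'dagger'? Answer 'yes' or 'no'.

After 1 (gather 5 wool): wool=5
After 2 (consume 5 wool): (empty)
After 3 (gather 4 salt): salt=4
After 4 (gather 1 tin): salt=4 tin=1
After 5 (consume 3 salt): salt=1 tin=1
After 6 (gather 2 salt): salt=3 tin=1
After 7 (gather 6 gold): gold=6 salt=3 tin=1
After 8 (craft axe): axe=1 gold=2 salt=3
After 9 (gather 3 gold): axe=1 gold=5 salt=3
After 10 (consume 5 gold): axe=1 salt=3

Answer: no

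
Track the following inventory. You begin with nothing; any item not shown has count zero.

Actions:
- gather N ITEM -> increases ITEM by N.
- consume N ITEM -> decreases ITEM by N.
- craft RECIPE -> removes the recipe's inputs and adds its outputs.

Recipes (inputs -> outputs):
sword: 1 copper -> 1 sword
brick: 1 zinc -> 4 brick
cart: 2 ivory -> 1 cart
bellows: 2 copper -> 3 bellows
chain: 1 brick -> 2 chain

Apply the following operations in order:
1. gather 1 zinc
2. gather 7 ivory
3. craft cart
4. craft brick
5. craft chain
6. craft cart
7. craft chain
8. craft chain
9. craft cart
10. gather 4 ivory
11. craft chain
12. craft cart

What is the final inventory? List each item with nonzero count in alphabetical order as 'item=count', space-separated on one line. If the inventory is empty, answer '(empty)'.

After 1 (gather 1 zinc): zinc=1
After 2 (gather 7 ivory): ivory=7 zinc=1
After 3 (craft cart): cart=1 ivory=5 zinc=1
After 4 (craft brick): brick=4 cart=1 ivory=5
After 5 (craft chain): brick=3 cart=1 chain=2 ivory=5
After 6 (craft cart): brick=3 cart=2 chain=2 ivory=3
After 7 (craft chain): brick=2 cart=2 chain=4 ivory=3
After 8 (craft chain): brick=1 cart=2 chain=6 ivory=3
After 9 (craft cart): brick=1 cart=3 chain=6 ivory=1
After 10 (gather 4 ivory): brick=1 cart=3 chain=6 ivory=5
After 11 (craft chain): cart=3 chain=8 ivory=5
After 12 (craft cart): cart=4 chain=8 ivory=3

Answer: cart=4 chain=8 ivory=3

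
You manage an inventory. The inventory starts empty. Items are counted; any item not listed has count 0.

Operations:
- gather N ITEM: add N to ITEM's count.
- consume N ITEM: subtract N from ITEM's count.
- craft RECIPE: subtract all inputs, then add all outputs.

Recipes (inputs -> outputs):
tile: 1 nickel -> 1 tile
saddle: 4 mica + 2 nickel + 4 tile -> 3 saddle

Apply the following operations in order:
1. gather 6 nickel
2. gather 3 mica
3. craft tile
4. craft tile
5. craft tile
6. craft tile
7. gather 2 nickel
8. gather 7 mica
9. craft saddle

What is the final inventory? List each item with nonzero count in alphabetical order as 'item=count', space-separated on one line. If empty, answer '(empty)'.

Answer: mica=6 nickel=2 saddle=3

Derivation:
After 1 (gather 6 nickel): nickel=6
After 2 (gather 3 mica): mica=3 nickel=6
After 3 (craft tile): mica=3 nickel=5 tile=1
After 4 (craft tile): mica=3 nickel=4 tile=2
After 5 (craft tile): mica=3 nickel=3 tile=3
After 6 (craft tile): mica=3 nickel=2 tile=4
After 7 (gather 2 nickel): mica=3 nickel=4 tile=4
After 8 (gather 7 mica): mica=10 nickel=4 tile=4
After 9 (craft saddle): mica=6 nickel=2 saddle=3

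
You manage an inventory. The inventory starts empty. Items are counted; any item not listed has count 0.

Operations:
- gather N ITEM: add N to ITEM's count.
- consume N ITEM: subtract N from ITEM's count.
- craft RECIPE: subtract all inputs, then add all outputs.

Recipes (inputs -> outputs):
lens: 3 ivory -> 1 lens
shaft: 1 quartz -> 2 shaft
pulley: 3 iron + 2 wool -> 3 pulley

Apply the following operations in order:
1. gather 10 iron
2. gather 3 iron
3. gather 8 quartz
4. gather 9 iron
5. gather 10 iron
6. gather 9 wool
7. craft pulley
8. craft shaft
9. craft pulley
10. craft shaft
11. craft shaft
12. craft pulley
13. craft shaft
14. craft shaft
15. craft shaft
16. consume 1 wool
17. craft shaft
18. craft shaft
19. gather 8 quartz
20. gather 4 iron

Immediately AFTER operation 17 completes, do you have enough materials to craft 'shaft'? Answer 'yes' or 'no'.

Answer: yes

Derivation:
After 1 (gather 10 iron): iron=10
After 2 (gather 3 iron): iron=13
After 3 (gather 8 quartz): iron=13 quartz=8
After 4 (gather 9 iron): iron=22 quartz=8
After 5 (gather 10 iron): iron=32 quartz=8
After 6 (gather 9 wool): iron=32 quartz=8 wool=9
After 7 (craft pulley): iron=29 pulley=3 quartz=8 wool=7
After 8 (craft shaft): iron=29 pulley=3 quartz=7 shaft=2 wool=7
After 9 (craft pulley): iron=26 pulley=6 quartz=7 shaft=2 wool=5
After 10 (craft shaft): iron=26 pulley=6 quartz=6 shaft=4 wool=5
After 11 (craft shaft): iron=26 pulley=6 quartz=5 shaft=6 wool=5
After 12 (craft pulley): iron=23 pulley=9 quartz=5 shaft=6 wool=3
After 13 (craft shaft): iron=23 pulley=9 quartz=4 shaft=8 wool=3
After 14 (craft shaft): iron=23 pulley=9 quartz=3 shaft=10 wool=3
After 15 (craft shaft): iron=23 pulley=9 quartz=2 shaft=12 wool=3
After 16 (consume 1 wool): iron=23 pulley=9 quartz=2 shaft=12 wool=2
After 17 (craft shaft): iron=23 pulley=9 quartz=1 shaft=14 wool=2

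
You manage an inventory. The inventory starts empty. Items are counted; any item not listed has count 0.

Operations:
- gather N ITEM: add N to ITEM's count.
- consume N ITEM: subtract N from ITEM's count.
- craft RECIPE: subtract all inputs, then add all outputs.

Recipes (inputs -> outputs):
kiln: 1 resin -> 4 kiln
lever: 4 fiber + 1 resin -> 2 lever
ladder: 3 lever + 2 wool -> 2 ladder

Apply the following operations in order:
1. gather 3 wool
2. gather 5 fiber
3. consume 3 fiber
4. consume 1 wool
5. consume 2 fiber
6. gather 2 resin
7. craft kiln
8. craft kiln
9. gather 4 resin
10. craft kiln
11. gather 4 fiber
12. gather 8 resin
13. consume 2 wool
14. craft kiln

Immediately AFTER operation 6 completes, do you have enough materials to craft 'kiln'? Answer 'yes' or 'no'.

After 1 (gather 3 wool): wool=3
After 2 (gather 5 fiber): fiber=5 wool=3
After 3 (consume 3 fiber): fiber=2 wool=3
After 4 (consume 1 wool): fiber=2 wool=2
After 5 (consume 2 fiber): wool=2
After 6 (gather 2 resin): resin=2 wool=2

Answer: yes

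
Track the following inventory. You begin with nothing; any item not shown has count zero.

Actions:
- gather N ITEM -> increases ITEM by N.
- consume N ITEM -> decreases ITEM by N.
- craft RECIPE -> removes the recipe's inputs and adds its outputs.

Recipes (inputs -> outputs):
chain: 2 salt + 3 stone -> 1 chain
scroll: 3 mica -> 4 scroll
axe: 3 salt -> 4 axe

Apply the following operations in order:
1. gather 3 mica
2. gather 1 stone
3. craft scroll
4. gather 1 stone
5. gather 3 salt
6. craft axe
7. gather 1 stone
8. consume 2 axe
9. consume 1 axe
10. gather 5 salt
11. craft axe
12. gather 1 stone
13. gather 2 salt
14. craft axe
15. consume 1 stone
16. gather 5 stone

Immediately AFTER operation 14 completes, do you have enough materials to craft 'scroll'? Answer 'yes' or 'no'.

Answer: no

Derivation:
After 1 (gather 3 mica): mica=3
After 2 (gather 1 stone): mica=3 stone=1
After 3 (craft scroll): scroll=4 stone=1
After 4 (gather 1 stone): scroll=4 stone=2
After 5 (gather 3 salt): salt=3 scroll=4 stone=2
After 6 (craft axe): axe=4 scroll=4 stone=2
After 7 (gather 1 stone): axe=4 scroll=4 stone=3
After 8 (consume 2 axe): axe=2 scroll=4 stone=3
After 9 (consume 1 axe): axe=1 scroll=4 stone=3
After 10 (gather 5 salt): axe=1 salt=5 scroll=4 stone=3
After 11 (craft axe): axe=5 salt=2 scroll=4 stone=3
After 12 (gather 1 stone): axe=5 salt=2 scroll=4 stone=4
After 13 (gather 2 salt): axe=5 salt=4 scroll=4 stone=4
After 14 (craft axe): axe=9 salt=1 scroll=4 stone=4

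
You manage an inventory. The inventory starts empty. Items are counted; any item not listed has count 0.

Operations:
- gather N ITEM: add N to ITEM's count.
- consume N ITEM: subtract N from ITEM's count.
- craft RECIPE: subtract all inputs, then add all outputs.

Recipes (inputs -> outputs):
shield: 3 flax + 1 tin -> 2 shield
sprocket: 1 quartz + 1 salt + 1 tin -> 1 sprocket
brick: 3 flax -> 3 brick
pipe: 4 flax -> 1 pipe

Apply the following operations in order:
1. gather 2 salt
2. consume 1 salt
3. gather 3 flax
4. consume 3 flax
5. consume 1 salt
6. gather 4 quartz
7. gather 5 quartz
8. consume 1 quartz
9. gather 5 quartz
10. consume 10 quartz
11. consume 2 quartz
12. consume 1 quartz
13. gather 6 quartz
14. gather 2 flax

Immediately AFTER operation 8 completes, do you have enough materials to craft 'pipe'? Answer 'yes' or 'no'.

After 1 (gather 2 salt): salt=2
After 2 (consume 1 salt): salt=1
After 3 (gather 3 flax): flax=3 salt=1
After 4 (consume 3 flax): salt=1
After 5 (consume 1 salt): (empty)
After 6 (gather 4 quartz): quartz=4
After 7 (gather 5 quartz): quartz=9
After 8 (consume 1 quartz): quartz=8

Answer: no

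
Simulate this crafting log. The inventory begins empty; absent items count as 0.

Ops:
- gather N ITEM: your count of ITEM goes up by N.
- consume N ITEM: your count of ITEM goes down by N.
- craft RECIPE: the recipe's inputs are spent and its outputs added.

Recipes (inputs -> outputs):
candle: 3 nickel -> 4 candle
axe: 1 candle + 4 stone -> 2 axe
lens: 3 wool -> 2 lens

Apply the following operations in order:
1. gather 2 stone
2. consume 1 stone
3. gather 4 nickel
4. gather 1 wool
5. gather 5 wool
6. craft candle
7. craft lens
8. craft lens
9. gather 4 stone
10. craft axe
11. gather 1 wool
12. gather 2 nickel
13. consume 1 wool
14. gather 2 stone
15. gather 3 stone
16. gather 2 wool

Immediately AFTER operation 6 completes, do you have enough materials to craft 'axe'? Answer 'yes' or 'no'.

After 1 (gather 2 stone): stone=2
After 2 (consume 1 stone): stone=1
After 3 (gather 4 nickel): nickel=4 stone=1
After 4 (gather 1 wool): nickel=4 stone=1 wool=1
After 5 (gather 5 wool): nickel=4 stone=1 wool=6
After 6 (craft candle): candle=4 nickel=1 stone=1 wool=6

Answer: no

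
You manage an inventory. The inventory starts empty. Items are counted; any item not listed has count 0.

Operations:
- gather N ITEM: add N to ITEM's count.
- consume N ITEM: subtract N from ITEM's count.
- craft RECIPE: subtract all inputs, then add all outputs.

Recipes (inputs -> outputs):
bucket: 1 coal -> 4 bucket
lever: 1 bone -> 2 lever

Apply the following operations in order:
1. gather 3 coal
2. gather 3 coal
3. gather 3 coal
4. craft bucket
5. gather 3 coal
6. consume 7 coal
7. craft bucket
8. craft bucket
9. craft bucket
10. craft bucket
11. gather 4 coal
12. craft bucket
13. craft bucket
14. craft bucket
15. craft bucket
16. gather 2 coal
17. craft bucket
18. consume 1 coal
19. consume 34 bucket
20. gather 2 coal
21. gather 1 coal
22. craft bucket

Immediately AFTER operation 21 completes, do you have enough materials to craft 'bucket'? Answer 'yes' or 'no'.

Answer: yes

Derivation:
After 1 (gather 3 coal): coal=3
After 2 (gather 3 coal): coal=6
After 3 (gather 3 coal): coal=9
After 4 (craft bucket): bucket=4 coal=8
After 5 (gather 3 coal): bucket=4 coal=11
After 6 (consume 7 coal): bucket=4 coal=4
After 7 (craft bucket): bucket=8 coal=3
After 8 (craft bucket): bucket=12 coal=2
After 9 (craft bucket): bucket=16 coal=1
After 10 (craft bucket): bucket=20
After 11 (gather 4 coal): bucket=20 coal=4
After 12 (craft bucket): bucket=24 coal=3
After 13 (craft bucket): bucket=28 coal=2
After 14 (craft bucket): bucket=32 coal=1
After 15 (craft bucket): bucket=36
After 16 (gather 2 coal): bucket=36 coal=2
After 17 (craft bucket): bucket=40 coal=1
After 18 (consume 1 coal): bucket=40
After 19 (consume 34 bucket): bucket=6
After 20 (gather 2 coal): bucket=6 coal=2
After 21 (gather 1 coal): bucket=6 coal=3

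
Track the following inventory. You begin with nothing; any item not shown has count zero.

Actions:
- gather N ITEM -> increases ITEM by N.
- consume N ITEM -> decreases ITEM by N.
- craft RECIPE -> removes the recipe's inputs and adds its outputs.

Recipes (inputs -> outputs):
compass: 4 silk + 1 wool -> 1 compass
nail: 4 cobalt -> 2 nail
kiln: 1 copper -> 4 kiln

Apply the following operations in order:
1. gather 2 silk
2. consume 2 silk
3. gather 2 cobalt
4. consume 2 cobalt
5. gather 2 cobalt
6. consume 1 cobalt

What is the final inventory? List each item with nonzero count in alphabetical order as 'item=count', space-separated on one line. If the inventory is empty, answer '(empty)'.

After 1 (gather 2 silk): silk=2
After 2 (consume 2 silk): (empty)
After 3 (gather 2 cobalt): cobalt=2
After 4 (consume 2 cobalt): (empty)
After 5 (gather 2 cobalt): cobalt=2
After 6 (consume 1 cobalt): cobalt=1

Answer: cobalt=1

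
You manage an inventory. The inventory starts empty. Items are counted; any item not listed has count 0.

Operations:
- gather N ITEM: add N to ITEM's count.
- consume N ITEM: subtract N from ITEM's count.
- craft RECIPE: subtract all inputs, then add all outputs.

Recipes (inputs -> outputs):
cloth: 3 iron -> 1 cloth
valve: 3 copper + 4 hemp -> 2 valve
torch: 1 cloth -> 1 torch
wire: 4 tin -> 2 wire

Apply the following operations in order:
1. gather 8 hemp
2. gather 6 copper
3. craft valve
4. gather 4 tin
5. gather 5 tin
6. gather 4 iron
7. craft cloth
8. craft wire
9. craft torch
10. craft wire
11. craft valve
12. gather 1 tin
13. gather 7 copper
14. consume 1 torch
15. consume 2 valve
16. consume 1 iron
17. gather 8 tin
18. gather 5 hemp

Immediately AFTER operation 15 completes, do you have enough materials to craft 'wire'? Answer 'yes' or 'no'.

Answer: no

Derivation:
After 1 (gather 8 hemp): hemp=8
After 2 (gather 6 copper): copper=6 hemp=8
After 3 (craft valve): copper=3 hemp=4 valve=2
After 4 (gather 4 tin): copper=3 hemp=4 tin=4 valve=2
After 5 (gather 5 tin): copper=3 hemp=4 tin=9 valve=2
After 6 (gather 4 iron): copper=3 hemp=4 iron=4 tin=9 valve=2
After 7 (craft cloth): cloth=1 copper=3 hemp=4 iron=1 tin=9 valve=2
After 8 (craft wire): cloth=1 copper=3 hemp=4 iron=1 tin=5 valve=2 wire=2
After 9 (craft torch): copper=3 hemp=4 iron=1 tin=5 torch=1 valve=2 wire=2
After 10 (craft wire): copper=3 hemp=4 iron=1 tin=1 torch=1 valve=2 wire=4
After 11 (craft valve): iron=1 tin=1 torch=1 valve=4 wire=4
After 12 (gather 1 tin): iron=1 tin=2 torch=1 valve=4 wire=4
After 13 (gather 7 copper): copper=7 iron=1 tin=2 torch=1 valve=4 wire=4
After 14 (consume 1 torch): copper=7 iron=1 tin=2 valve=4 wire=4
After 15 (consume 2 valve): copper=7 iron=1 tin=2 valve=2 wire=4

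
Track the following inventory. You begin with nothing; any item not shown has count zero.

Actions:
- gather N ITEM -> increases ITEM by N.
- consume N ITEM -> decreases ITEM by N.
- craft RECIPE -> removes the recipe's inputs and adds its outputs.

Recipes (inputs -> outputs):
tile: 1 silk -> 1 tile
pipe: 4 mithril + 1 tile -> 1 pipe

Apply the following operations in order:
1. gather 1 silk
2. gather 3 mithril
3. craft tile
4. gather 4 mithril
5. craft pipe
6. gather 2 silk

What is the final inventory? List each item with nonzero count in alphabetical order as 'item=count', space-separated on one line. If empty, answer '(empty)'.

After 1 (gather 1 silk): silk=1
After 2 (gather 3 mithril): mithril=3 silk=1
After 3 (craft tile): mithril=3 tile=1
After 4 (gather 4 mithril): mithril=7 tile=1
After 5 (craft pipe): mithril=3 pipe=1
After 6 (gather 2 silk): mithril=3 pipe=1 silk=2

Answer: mithril=3 pipe=1 silk=2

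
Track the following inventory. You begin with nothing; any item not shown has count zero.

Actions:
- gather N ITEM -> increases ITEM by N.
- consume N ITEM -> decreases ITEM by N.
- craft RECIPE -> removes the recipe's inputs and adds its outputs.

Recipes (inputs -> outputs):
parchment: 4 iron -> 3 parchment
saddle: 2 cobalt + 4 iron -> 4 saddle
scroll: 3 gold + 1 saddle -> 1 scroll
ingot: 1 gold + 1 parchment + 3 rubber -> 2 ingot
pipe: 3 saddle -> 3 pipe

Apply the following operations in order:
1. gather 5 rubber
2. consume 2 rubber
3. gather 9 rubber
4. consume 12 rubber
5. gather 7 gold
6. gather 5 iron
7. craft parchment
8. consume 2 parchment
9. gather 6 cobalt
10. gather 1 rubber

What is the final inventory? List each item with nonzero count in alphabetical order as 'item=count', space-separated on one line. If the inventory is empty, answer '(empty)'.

After 1 (gather 5 rubber): rubber=5
After 2 (consume 2 rubber): rubber=3
After 3 (gather 9 rubber): rubber=12
After 4 (consume 12 rubber): (empty)
After 5 (gather 7 gold): gold=7
After 6 (gather 5 iron): gold=7 iron=5
After 7 (craft parchment): gold=7 iron=1 parchment=3
After 8 (consume 2 parchment): gold=7 iron=1 parchment=1
After 9 (gather 6 cobalt): cobalt=6 gold=7 iron=1 parchment=1
After 10 (gather 1 rubber): cobalt=6 gold=7 iron=1 parchment=1 rubber=1

Answer: cobalt=6 gold=7 iron=1 parchment=1 rubber=1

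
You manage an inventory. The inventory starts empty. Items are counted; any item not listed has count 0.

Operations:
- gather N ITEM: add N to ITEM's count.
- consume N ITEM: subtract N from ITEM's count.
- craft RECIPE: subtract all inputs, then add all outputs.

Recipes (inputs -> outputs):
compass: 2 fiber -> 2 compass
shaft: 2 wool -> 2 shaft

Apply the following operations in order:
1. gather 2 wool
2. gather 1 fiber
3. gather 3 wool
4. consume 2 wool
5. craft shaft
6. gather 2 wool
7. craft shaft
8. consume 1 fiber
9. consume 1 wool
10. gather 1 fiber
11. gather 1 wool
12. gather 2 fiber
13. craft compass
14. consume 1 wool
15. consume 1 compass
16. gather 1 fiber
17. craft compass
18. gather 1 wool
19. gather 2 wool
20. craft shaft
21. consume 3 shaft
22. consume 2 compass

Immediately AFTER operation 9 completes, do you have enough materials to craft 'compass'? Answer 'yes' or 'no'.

Answer: no

Derivation:
After 1 (gather 2 wool): wool=2
After 2 (gather 1 fiber): fiber=1 wool=2
After 3 (gather 3 wool): fiber=1 wool=5
After 4 (consume 2 wool): fiber=1 wool=3
After 5 (craft shaft): fiber=1 shaft=2 wool=1
After 6 (gather 2 wool): fiber=1 shaft=2 wool=3
After 7 (craft shaft): fiber=1 shaft=4 wool=1
After 8 (consume 1 fiber): shaft=4 wool=1
After 9 (consume 1 wool): shaft=4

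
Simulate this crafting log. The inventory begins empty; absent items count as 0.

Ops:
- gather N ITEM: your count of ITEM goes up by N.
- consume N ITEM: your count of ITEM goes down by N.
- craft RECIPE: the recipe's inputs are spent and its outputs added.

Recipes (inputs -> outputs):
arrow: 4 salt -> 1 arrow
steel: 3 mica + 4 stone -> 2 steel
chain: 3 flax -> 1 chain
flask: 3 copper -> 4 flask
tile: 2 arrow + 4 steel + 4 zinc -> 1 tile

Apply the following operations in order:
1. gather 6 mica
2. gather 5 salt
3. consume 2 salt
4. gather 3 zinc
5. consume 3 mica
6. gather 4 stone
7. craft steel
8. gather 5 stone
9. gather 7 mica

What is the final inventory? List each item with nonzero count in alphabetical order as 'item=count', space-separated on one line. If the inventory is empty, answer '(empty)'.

After 1 (gather 6 mica): mica=6
After 2 (gather 5 salt): mica=6 salt=5
After 3 (consume 2 salt): mica=6 salt=3
After 4 (gather 3 zinc): mica=6 salt=3 zinc=3
After 5 (consume 3 mica): mica=3 salt=3 zinc=3
After 6 (gather 4 stone): mica=3 salt=3 stone=4 zinc=3
After 7 (craft steel): salt=3 steel=2 zinc=3
After 8 (gather 5 stone): salt=3 steel=2 stone=5 zinc=3
After 9 (gather 7 mica): mica=7 salt=3 steel=2 stone=5 zinc=3

Answer: mica=7 salt=3 steel=2 stone=5 zinc=3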